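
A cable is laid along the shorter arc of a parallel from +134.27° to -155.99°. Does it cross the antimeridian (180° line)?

Naïve |-155.99 − 134.27| = 290.26° > 180°, so the shorter arc goes the other way round — across 180°.
Signed shortest Δλ = ((-155.99 − 134.27 + 180) mod 360) − 180 = 69.74°.
Going east by 69.74° from +134.27° passes through 180° before reaching -155.99°.

Yes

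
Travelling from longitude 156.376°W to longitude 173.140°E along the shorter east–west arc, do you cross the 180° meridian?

Naïve |173.140 − -156.376| = 329.516° > 180°, so the shorter arc goes the other way round — across 180°.
Signed shortest Δλ = ((173.140 − -156.376 + 180) mod 360) − 180 = -30.484°.
Going west by 30.484° from -156.376° passes through 180° before reaching +173.140°.

Yes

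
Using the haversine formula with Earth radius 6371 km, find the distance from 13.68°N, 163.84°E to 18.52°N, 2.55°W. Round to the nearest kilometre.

Δλ = -2.55 − 163.84 = -166.39°.
Δφ = 18.52 − 13.68 = 4.84°.
a = sin²(Δφ/2) + cos φ₁ · cos φ₂ · sin²(Δλ/2) = 0.910161.
c = 2·atan2(√a, √(1−a)) = 2.53277 rad → d = 6371·c ≈ 16136.29 km.

16136 km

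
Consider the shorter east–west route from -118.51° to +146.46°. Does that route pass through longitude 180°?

Yes

Naïve |146.46 − -118.51| = 264.97° > 180°, so the shorter arc goes the other way round — across 180°.
Signed shortest Δλ = ((146.46 − -118.51 + 180) mod 360) − 180 = -95.03°.
Going west by 95.03° from -118.51° passes through 180° before reaching +146.46°.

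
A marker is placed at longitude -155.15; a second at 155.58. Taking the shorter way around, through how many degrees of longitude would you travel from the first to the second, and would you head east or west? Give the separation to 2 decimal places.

49.27° west

Raw difference: 155.58 − -155.15 = 310.73°.
Normalise into (−180°, 180°]: 310.73° − 360° = -49.27°.
Negative ⇒ the second point lies to the west; separation 49.27°.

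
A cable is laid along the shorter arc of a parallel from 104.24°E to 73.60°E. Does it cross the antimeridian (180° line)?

Signed shortest Δλ = ((73.60 − 104.24 + 180) mod 360) − 180 = -30.64°.
Going west by 30.64° from +104.24° reaches +73.60° without touching 180°.

No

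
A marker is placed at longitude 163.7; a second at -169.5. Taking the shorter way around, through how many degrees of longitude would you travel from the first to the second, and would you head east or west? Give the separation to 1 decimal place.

26.8° east

Raw difference: -169.5 − 163.7 = -333.2°.
Normalise into (−180°, 180°]: -333.2° + 360° = 26.8°.
Positive ⇒ the second point lies to the east; separation 26.8°.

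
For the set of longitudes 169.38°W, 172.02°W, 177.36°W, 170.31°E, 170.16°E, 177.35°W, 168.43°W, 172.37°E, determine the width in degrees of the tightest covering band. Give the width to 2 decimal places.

21.41°

Sort the longitudes: -177.36°, -177.35°, -172.02°, -169.38°, -168.43°, +170.16°, +170.31°, +172.37°.
Eastward gaps between consecutive values (wrapping around): 0.01°, 5.33°, 2.64°, 0.95°, 338.59°, 0.15°, 2.06°, 10.27°.
Largest gap = 338.59° ⇒ minimal covering band is its complement: 360° − 338.59° = 21.41°.
Band runs from +170.16° eastward to -168.43°, crossing the antimeridian.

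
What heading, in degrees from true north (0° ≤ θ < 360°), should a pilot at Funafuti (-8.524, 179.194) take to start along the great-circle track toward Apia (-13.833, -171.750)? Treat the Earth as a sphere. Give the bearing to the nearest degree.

122°

Δλ = -171.750 − 179.194 = -350.944°; wrapped into (−180°, 180°]: 9.056°.
θ = atan2( sin Δλ · cos φ₂ , cos φ₁ · sin φ₂ − sin φ₁ · cos φ₂ · cos Δλ )
  = atan2(0.15283, -0.09432) = 121.681° → normalised to [0°, 360°): 121.681°.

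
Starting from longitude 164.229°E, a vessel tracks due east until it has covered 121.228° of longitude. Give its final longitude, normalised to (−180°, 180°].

74.543°W

Start at +164.229°; shift +121.228° → +285.457°.
+285.457° lies outside (−180°, 180°]; subtract 360° → -74.543°.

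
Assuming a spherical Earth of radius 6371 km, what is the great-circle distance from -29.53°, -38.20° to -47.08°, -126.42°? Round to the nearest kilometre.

7529 km

Δλ = -126.42 − -38.20 = -88.22°.
Δφ = -47.08 − -29.53 = -17.55°.
a = sin²(Δφ/2) + cos φ₁ · cos φ₂ · sin²(Δλ/2) = 0.310329.
c = 2·atan2(√a, √(1−a)) = 1.18171 rad → d = 6371·c ≈ 7528.68 km.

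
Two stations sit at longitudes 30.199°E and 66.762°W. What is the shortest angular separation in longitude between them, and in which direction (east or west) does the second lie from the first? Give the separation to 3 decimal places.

Raw difference: -66.762 − 30.199 = -96.961°.
Normalise into (−180°, 180°]: -96.961° stays -96.961°.
Negative ⇒ the second point lies to the west; separation 96.961°.

96.961° west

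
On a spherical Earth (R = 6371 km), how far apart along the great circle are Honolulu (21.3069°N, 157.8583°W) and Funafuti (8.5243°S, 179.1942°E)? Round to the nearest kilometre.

4157 km

Δλ = 179.1942 − -157.8583 = 337.0525°; wrapped into (−180°, 180°]: -22.9475°.
Δφ = -8.5243 − 21.3069 = -29.8312°.
a = sin²(Δφ/2) + cos φ₁ · cos φ₂ · sin²(Δλ/2) = 0.102710.
c = 2·atan2(√a, √(1−a)) = 0.65248 rad → d = 6371·c ≈ 4156.95 km.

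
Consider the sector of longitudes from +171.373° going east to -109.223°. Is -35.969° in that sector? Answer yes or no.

No

Band width going east from +171.373° to -109.223°: ((-109.223 − 171.373) mod 360) = 79.404°.
Offset of -35.969° east of the west edge: ((-35.969 − 171.373) mod 360) = 152.658°.
152.658° > 79.404° ⇒ outside.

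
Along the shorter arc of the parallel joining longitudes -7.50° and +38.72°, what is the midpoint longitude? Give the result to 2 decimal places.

Signed shortest Δλ from -7.50° to +38.72° is +46.22°.
Midpoint longitude = -7.50° + (+46.22°)/2 = -7.50° + 23.11° = +15.61°.

+15.61°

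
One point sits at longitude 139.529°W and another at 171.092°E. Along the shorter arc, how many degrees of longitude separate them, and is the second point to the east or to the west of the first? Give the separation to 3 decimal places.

Raw difference: 171.092 − -139.529 = 310.621°.
Normalise into (−180°, 180°]: 310.621° − 360° = -49.379°.
Negative ⇒ the second point lies to the west; separation 49.379°.

49.379° west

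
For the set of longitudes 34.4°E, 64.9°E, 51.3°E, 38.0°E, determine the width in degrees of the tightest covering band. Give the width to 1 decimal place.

30.5°

Sort the longitudes: +34.4°, +38.0°, +51.3°, +64.9°.
Eastward gaps between consecutive values (wrapping around): 3.6°, 13.3°, 13.6°, 329.5°.
Largest gap = 329.5° ⇒ minimal covering band is its complement: 360° − 329.5° = 30.5°.
Band runs from +34.4° eastward to +64.9°.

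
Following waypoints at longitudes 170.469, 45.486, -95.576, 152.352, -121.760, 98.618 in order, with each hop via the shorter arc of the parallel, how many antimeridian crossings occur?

3

Leg 1: +170.469° → +45.486°, shortest Δλ = -124.983° (west) — does not cross 180°.
Leg 2: +45.486° → -95.576°, shortest Δλ = -141.062° (west) — does not cross 180°.
Leg 3: -95.576° → +152.352°, shortest Δλ = -112.072° (west) — crosses 180°.
Leg 4: +152.352° → -121.760°, shortest Δλ = 85.888° (east) — crosses 180°.
Leg 5: -121.760° → +98.618°, shortest Δλ = -139.622° (west) — crosses 180°.
Total crossings: 3.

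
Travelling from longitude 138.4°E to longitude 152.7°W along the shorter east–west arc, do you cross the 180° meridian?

Naïve |-152.7 − 138.4| = 291.1° > 180°, so the shorter arc goes the other way round — across 180°.
Signed shortest Δλ = ((-152.7 − 138.4 + 180) mod 360) − 180 = 68.9°.
Going east by 68.9° from +138.4° passes through 180° before reaching -152.7°.

Yes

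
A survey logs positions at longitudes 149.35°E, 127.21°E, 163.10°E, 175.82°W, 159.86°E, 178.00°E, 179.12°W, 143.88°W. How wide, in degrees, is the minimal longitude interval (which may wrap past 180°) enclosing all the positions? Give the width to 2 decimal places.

Sort the longitudes: -179.12°, -175.82°, -143.88°, +127.21°, +149.35°, +159.86°, +163.10°, +178.00°.
Eastward gaps between consecutive values (wrapping around): 3.30°, 31.94°, 271.09°, 22.14°, 10.51°, 3.24°, 14.90°, 2.88°.
Largest gap = 271.09° ⇒ minimal covering band is its complement: 360° − 271.09° = 88.91°.
Band runs from +127.21° eastward to -143.88°, crossing the antimeridian.

88.91°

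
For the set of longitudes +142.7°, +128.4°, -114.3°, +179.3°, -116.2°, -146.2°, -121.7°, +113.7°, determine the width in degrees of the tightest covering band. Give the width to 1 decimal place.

132.0°

Sort the longitudes: -146.2°, -121.7°, -116.2°, -114.3°, +113.7°, +128.4°, +142.7°, +179.3°.
Eastward gaps between consecutive values (wrapping around): 24.5°, 5.5°, 1.9°, 228.0°, 14.7°, 14.3°, 36.6°, 34.5°.
Largest gap = 228.0° ⇒ minimal covering band is its complement: 360° − 228.0° = 132.0°.
Band runs from +113.7° eastward to -114.3°, crossing the antimeridian.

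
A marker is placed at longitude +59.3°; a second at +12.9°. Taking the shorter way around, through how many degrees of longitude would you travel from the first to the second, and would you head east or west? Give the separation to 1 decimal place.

46.4° west

Raw difference: 12.9 − 59.3 = -46.4°.
Normalise into (−180°, 180°]: -46.4° stays -46.4°.
Negative ⇒ the second point lies to the west; separation 46.4°.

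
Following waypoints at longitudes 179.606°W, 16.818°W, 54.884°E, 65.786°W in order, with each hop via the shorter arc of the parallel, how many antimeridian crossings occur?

0

Leg 1: -179.606° → -16.818°, shortest Δλ = 162.788° (east) — does not cross 180°.
Leg 2: -16.818° → +54.884°, shortest Δλ = 71.702° (east) — does not cross 180°.
Leg 3: +54.884° → -65.786°, shortest Δλ = -120.67° (west) — does not cross 180°.
Total crossings: 0.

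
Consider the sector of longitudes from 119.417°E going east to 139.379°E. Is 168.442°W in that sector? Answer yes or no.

Band width going east from +119.417° to +139.379°: ((139.379 − 119.417) mod 360) = 19.962°.
Offset of -168.442° east of the west edge: ((-168.442 − 119.417) mod 360) = 72.141°.
72.141° > 19.962° ⇒ outside.

No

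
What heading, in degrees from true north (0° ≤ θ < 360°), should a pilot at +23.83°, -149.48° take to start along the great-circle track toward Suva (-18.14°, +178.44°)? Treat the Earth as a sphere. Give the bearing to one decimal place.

219.6°

Δλ = 178.44 − -149.48 = 327.92°; wrapped into (−180°, 180°]: -32.08°.
θ = atan2( sin Δλ · cos φ₂ , cos φ₁ · sin φ₂ − sin φ₁ · cos φ₂ · cos Δλ )
  = atan2(-0.50471, -0.61012) = -140.401° → normalised to [0°, 360°): 219.599°.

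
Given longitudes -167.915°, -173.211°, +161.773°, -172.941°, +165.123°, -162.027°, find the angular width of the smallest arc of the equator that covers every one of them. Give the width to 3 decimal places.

Sort the longitudes: -173.211°, -172.941°, -167.915°, -162.027°, +161.773°, +165.123°.
Eastward gaps between consecutive values (wrapping around): 0.270°, 5.026°, 5.888°, 323.800°, 3.350°, 21.666°.
Largest gap = 323.800° ⇒ minimal covering band is its complement: 360° − 323.800° = 36.200°.
Band runs from +161.773° eastward to -162.027°, crossing the antimeridian.

36.200°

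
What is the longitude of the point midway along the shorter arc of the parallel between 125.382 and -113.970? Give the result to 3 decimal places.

-174.294°

Signed shortest Δλ from +125.382° to -113.970° is +120.648°.
Midpoint longitude = +125.382° + (+120.648°)/2 = +125.382° + 60.324° = +185.706°.
Normalise into (−180°, 180°]: -174.294°.
(The naïve average (+125.382 + -113.970)/2 = 5.706° is on the wrong side of the globe.)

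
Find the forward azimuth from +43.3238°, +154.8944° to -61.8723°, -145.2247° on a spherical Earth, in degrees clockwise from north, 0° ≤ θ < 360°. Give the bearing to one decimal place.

Δλ = -145.2247 − 154.8944 = -300.1191°; wrapped into (−180°, 180°]: 59.8809°.
θ = atan2( sin Δλ · cos φ₂ , cos φ₁ · sin φ₂ − sin φ₁ · cos φ₂ · cos Δλ )
  = atan2(0.40779, -0.80388) = 153.103° → normalised to [0°, 360°): 153.103°.

153.1°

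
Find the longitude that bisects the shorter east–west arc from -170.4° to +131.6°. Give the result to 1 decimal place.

Signed shortest Δλ from -170.4° to +131.6° is -58.0°.
Midpoint longitude = -170.4° + (-58.0°)/2 = -170.4° − 29.0° = -199.4°.
Normalise into (−180°, 180°]: +160.6°.
(The naïve average (-170.4 + +131.6)/2 = -19.4° is on the wrong side of the globe.)

+160.6°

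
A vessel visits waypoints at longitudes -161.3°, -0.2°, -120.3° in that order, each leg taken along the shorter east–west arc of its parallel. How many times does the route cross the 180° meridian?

0

Leg 1: -161.3° → -0.2°, shortest Δλ = 161.1° (east) — does not cross 180°.
Leg 2: -0.2° → -120.3°, shortest Δλ = -120.1° (west) — does not cross 180°.
Total crossings: 0.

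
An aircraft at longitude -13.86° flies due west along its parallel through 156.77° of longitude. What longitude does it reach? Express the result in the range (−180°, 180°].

Start at -13.86°; shift −156.77° → -170.63°.
-170.63° already lies in (−180°, 180°].

-170.63°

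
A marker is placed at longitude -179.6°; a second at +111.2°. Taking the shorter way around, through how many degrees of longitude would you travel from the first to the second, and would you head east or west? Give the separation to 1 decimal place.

69.2° west

Raw difference: 111.2 − -179.6 = 290.8°.
Normalise into (−180°, 180°]: 290.8° − 360° = -69.2°.
Negative ⇒ the second point lies to the west; separation 69.2°.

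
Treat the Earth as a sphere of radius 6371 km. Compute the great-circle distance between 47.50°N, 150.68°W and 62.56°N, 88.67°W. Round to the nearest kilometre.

4095 km

Δλ = -88.67 − -150.68 = 62.01°.
Δφ = 62.56 − 47.50 = 15.06°.
a = sin²(Δφ/2) + cos φ₁ · cos φ₂ · sin²(Δλ/2) = 0.099780.
c = 2·atan2(√a, √(1−a)) = 0.64277 rad → d = 6371·c ≈ 4095.08 km.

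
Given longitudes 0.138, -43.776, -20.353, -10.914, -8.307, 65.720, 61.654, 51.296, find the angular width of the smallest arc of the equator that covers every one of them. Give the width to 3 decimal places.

Sort the longitudes: -43.776°, -20.353°, -10.914°, -8.307°, +0.138°, +51.296°, +61.654°, +65.720°.
Eastward gaps between consecutive values (wrapping around): 23.423°, 9.439°, 2.607°, 8.445°, 51.158°, 10.358°, 4.066°, 250.504°.
Largest gap = 250.504° ⇒ minimal covering band is its complement: 360° − 250.504° = 109.496°.
Band runs from -43.776° eastward to +65.720°.

109.496°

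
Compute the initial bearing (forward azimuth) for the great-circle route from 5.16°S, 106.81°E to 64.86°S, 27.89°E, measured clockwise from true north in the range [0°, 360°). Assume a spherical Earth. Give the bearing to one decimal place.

Δλ = 27.89 − 106.81 = -78.92°.
θ = atan2( sin Δλ · cos φ₂ , cos φ₁ · sin φ₂ − sin φ₁ · cos φ₂ · cos Δλ )
  = atan2(-0.41691, -0.89426) = -155.005° → normalised to [0°, 360°): 204.995°.

205.0°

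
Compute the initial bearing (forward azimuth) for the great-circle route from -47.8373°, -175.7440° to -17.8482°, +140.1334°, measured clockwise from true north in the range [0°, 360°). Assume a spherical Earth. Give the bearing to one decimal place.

294.4°

Δλ = 140.1334 − -175.7440 = 315.8774°; wrapped into (−180°, 180°]: -44.1226°.
θ = atan2( sin Δλ · cos φ₂ , cos φ₁ · sin φ₂ − sin φ₁ · cos φ₂ · cos Δλ )
  = atan2(-0.66269, 0.30076) = -65.589° → normalised to [0°, 360°): 294.411°.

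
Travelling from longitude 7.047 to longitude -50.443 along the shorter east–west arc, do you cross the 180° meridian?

No

Signed shortest Δλ = ((-50.443 − 7.047 + 180) mod 360) − 180 = -57.49°.
Going west by 57.49° from +7.047° reaches -50.443° without touching 180°.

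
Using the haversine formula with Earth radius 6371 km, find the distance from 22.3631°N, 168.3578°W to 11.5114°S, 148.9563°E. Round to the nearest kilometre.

5986 km

Δλ = 148.9563 − -168.3578 = 317.3141°; wrapped into (−180°, 180°]: -42.6859°.
Δφ = -11.5114 − 22.3631 = -33.8745°.
a = sin²(Δφ/2) + cos φ₁ · cos φ₂ · sin²(Δλ/2) = 0.204903.
c = 2·atan2(√a, √(1−a)) = 0.93950 rad → d = 6371·c ≈ 5985.54 km.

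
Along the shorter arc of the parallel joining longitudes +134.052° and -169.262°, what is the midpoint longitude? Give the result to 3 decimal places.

+162.395°

Signed shortest Δλ from +134.052° to -169.262° is +56.686°.
Midpoint longitude = +134.052° + (+56.686°)/2 = +134.052° + 28.343° = +162.395°.
(The naïve average (+134.052 + -169.262)/2 = -17.605° is on the wrong side of the globe.)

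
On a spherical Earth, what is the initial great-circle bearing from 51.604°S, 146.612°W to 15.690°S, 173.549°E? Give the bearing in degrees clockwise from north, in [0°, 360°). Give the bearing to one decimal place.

Δλ = 173.549 − -146.612 = 320.161°; wrapped into (−180°, 180°]: -39.839°.
θ = atan2( sin Δλ · cos φ₂ , cos φ₁ · sin φ₂ − sin φ₁ · cos φ₂ · cos Δλ )
  = atan2(-0.61676, 0.41140) = -56.295° → normalised to [0°, 360°): 303.705°.

303.7°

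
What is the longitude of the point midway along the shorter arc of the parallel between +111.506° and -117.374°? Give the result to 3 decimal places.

Signed shortest Δλ from +111.506° to -117.374° is +131.120°.
Midpoint longitude = +111.506° + (+131.120°)/2 = +111.506° + 65.560° = +177.066°.
(The naïve average (+111.506 + -117.374)/2 = -2.934° is on the wrong side of the globe.)

+177.066°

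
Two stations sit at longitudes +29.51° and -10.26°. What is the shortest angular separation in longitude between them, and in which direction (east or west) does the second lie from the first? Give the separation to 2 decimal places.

Raw difference: -10.26 − 29.51 = -39.77°.
Normalise into (−180°, 180°]: -39.77° stays -39.77°.
Negative ⇒ the second point lies to the west; separation 39.77°.

39.77° west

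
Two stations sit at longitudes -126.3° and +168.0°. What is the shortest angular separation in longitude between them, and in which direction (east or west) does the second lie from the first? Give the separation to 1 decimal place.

65.7° west

Raw difference: 168.0 − -126.3 = 294.3°.
Normalise into (−180°, 180°]: 294.3° − 360° = -65.7°.
Negative ⇒ the second point lies to the west; separation 65.7°.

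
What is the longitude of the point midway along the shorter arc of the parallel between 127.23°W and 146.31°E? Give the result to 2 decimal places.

170.46°W

Signed shortest Δλ from -127.23° to +146.31° is -86.46°.
Midpoint longitude = -127.23° + (-86.46°)/2 = -127.23° − 43.23° = -170.46°.
(The naïve average (-127.23 + +146.31)/2 = 9.54° is on the wrong side of the globe.)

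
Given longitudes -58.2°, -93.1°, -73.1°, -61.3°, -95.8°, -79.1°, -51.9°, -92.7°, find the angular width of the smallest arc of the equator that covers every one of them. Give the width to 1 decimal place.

Sort the longitudes: -95.8°, -93.1°, -92.7°, -79.1°, -73.1°, -61.3°, -58.2°, -51.9°.
Eastward gaps between consecutive values (wrapping around): 2.7°, 0.4°, 13.6°, 6.0°, 11.8°, 3.1°, 6.3°, 316.1°.
Largest gap = 316.1° ⇒ minimal covering band is its complement: 360° − 316.1° = 43.9°.
Band runs from -95.8° eastward to -51.9°.

43.9°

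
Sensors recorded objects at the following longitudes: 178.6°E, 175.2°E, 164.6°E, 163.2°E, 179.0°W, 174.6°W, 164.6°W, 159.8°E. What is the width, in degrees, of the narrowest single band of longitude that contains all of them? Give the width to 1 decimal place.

35.6°

Sort the longitudes: -179.0°, -174.6°, -164.6°, +159.8°, +163.2°, +164.6°, +175.2°, +178.6°.
Eastward gaps between consecutive values (wrapping around): 4.4°, 10.0°, 324.4°, 3.4°, 1.4°, 10.6°, 3.4°, 2.4°.
Largest gap = 324.4° ⇒ minimal covering band is its complement: 360° − 324.4° = 35.6°.
Band runs from +159.8° eastward to -164.6°, crossing the antimeridian.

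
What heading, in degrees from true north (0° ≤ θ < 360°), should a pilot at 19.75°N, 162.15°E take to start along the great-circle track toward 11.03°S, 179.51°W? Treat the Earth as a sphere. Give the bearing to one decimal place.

148.0°

Δλ = -179.51 − 162.15 = -341.66°; wrapped into (−180°, 180°]: 18.34°.
θ = atan2( sin Δλ · cos φ₂ , cos φ₁ · sin φ₂ − sin φ₁ · cos φ₂ · cos Δλ )
  = atan2(0.30884, -0.49490) = 148.034° → normalised to [0°, 360°): 148.034°.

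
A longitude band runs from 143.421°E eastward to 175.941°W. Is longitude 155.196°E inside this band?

Band width going east from +143.421° to -175.941°: ((-175.941 − 143.421) mod 360) = 40.638°.
Offset of +155.196° east of the west edge: ((155.196 − 143.421) mod 360) = 11.775°.
11.775° ≤ 40.638° ⇒ inside.

Yes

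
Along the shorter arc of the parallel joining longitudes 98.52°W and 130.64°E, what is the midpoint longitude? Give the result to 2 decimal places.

163.94°W

Signed shortest Δλ from -98.52° to +130.64° is -130.84°.
Midpoint longitude = -98.52° + (-130.84°)/2 = -98.52° − 65.42° = -163.94°.
(The naïve average (-98.52 + +130.64)/2 = 16.06° is on the wrong side of the globe.)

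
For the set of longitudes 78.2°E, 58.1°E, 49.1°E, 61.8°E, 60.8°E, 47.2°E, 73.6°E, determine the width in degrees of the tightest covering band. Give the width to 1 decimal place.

Sort the longitudes: +47.2°, +49.1°, +58.1°, +60.8°, +61.8°, +73.6°, +78.2°.
Eastward gaps between consecutive values (wrapping around): 1.9°, 9.0°, 2.7°, 1.0°, 11.8°, 4.6°, 329.0°.
Largest gap = 329.0° ⇒ minimal covering band is its complement: 360° − 329.0° = 31.0°.
Band runs from +47.2° eastward to +78.2°.

31.0°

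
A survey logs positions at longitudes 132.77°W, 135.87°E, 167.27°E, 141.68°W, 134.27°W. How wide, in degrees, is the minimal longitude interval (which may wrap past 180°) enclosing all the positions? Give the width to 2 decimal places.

91.36°

Sort the longitudes: -141.68°, -134.27°, -132.77°, +135.87°, +167.27°.
Eastward gaps between consecutive values (wrapping around): 7.41°, 1.50°, 268.64°, 31.40°, 51.05°.
Largest gap = 268.64° ⇒ minimal covering band is its complement: 360° − 268.64° = 91.36°.
Band runs from +135.87° eastward to -132.77°, crossing the antimeridian.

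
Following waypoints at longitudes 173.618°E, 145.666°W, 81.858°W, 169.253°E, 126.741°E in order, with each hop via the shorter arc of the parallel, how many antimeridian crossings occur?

Leg 1: +173.618° → -145.666°, shortest Δλ = 40.716° (east) — crosses 180°.
Leg 2: -145.666° → -81.858°, shortest Δλ = 63.808° (east) — does not cross 180°.
Leg 3: -81.858° → +169.253°, shortest Δλ = -108.889° (west) — crosses 180°.
Leg 4: +169.253° → +126.741°, shortest Δλ = -42.512° (west) — does not cross 180°.
Total crossings: 2.

2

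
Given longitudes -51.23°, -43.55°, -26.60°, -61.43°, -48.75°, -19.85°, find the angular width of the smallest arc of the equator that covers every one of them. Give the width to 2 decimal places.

41.58°

Sort the longitudes: -61.43°, -51.23°, -48.75°, -43.55°, -26.60°, -19.85°.
Eastward gaps between consecutive values (wrapping around): 10.20°, 2.48°, 5.20°, 16.95°, 6.75°, 318.42°.
Largest gap = 318.42° ⇒ minimal covering band is its complement: 360° − 318.42° = 41.58°.
Band runs from -61.43° eastward to -19.85°.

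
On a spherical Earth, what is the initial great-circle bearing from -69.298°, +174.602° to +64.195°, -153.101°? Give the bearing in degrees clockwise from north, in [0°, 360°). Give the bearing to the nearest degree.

19°

Δλ = -153.101 − 174.602 = -327.703°; wrapped into (−180°, 180°]: 32.297°.
θ = atan2( sin Δλ · cos φ₂ , cos φ₁ · sin φ₂ − sin φ₁ · cos φ₂ · cos Δλ )
  = atan2(0.23259, 0.66246) = 19.346° → normalised to [0°, 360°): 19.346°.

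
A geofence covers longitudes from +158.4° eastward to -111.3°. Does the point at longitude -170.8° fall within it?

Band width going east from +158.4° to -111.3°: ((-111.3 − 158.4) mod 360) = 90.3°.
Offset of -170.8° east of the west edge: ((-170.8 − 158.4) mod 360) = 30.8°.
30.8° ≤ 90.3° ⇒ inside.

Yes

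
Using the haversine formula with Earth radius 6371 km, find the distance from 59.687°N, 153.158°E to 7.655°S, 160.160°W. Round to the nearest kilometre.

Δλ = -160.160 − 153.158 = -313.318°; wrapped into (−180°, 180°]: 46.682°.
Δφ = -7.655 − 59.687 = -67.342°.
a = sin²(Δφ/2) + cos φ₁ · cos φ₂ · sin²(Δλ/2) = 0.385909.
c = 2·atan2(√a, √(1−a)) = 1.34059 rad → d = 6371·c ≈ 8540.87 km.

8541 km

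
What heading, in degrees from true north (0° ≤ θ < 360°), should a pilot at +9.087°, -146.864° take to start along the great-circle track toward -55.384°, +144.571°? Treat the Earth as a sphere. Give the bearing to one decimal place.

Δλ = 144.571 − -146.864 = 291.435°; wrapped into (−180°, 180°]: -68.565°.
θ = atan2( sin Δλ · cos φ₂ , cos φ₁ · sin φ₂ − sin φ₁ · cos φ₂ · cos Δλ )
  = atan2(-0.52878, -0.84544) = -147.976° → normalised to [0°, 360°): 212.024°.

212.0°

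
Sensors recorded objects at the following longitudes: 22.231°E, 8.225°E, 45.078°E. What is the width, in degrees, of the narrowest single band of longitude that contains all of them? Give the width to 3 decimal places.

36.853°

Sort the longitudes: +8.225°, +22.231°, +45.078°.
Eastward gaps between consecutive values (wrapping around): 14.006°, 22.847°, 323.147°.
Largest gap = 323.147° ⇒ minimal covering band is its complement: 360° − 323.147° = 36.853°.
Band runs from +8.225° eastward to +45.078°.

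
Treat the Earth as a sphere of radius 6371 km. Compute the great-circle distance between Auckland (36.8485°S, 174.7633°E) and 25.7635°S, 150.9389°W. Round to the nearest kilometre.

Δλ = -150.9389 − 174.7633 = -325.7022°; wrapped into (−180°, 180°]: 34.2978°.
Δφ = -25.7635 − -36.8485 = 11.0850°.
a = sin²(Δφ/2) + cos φ₁ · cos φ₂ · sin²(Δλ/2) = 0.071984.
c = 2·atan2(√a, √(1−a)) = 0.54325 rad → d = 6371·c ≈ 3461.07 km.

3461 km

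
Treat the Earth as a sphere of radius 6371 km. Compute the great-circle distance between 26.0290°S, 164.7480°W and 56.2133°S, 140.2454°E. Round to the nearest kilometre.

5489 km

Δλ = 140.2454 − -164.7480 = 304.9934°; wrapped into (−180°, 180°]: -55.0066°.
Δφ = -56.2133 − -26.0290 = -30.1843°.
a = sin²(Δφ/2) + cos φ₁ · cos φ₂ · sin²(Δλ/2) = 0.174359.
c = 2·atan2(√a, √(1−a)) = 0.86152 rad → d = 6371·c ≈ 5488.76 km.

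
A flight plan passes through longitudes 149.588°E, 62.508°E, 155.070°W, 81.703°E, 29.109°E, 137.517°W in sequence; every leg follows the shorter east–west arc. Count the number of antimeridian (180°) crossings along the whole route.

2

Leg 1: +149.588° → +62.508°, shortest Δλ = -87.08° (west) — does not cross 180°.
Leg 2: +62.508° → -155.070°, shortest Δλ = 142.422° (east) — crosses 180°.
Leg 3: -155.070° → +81.703°, shortest Δλ = -123.227° (west) — crosses 180°.
Leg 4: +81.703° → +29.109°, shortest Δλ = -52.594° (west) — does not cross 180°.
Leg 5: +29.109° → -137.517°, shortest Δλ = -166.626° (west) — does not cross 180°.
Total crossings: 2.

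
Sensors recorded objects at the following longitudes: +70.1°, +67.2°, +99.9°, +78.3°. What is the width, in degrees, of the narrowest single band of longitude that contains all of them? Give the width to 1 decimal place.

32.7°

Sort the longitudes: +67.2°, +70.1°, +78.3°, +99.9°.
Eastward gaps between consecutive values (wrapping around): 2.9°, 8.2°, 21.6°, 327.3°.
Largest gap = 327.3° ⇒ minimal covering band is its complement: 360° − 327.3° = 32.7°.
Band runs from +67.2° eastward to +99.9°.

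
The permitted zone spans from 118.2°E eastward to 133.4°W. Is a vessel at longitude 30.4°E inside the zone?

No

Band width going east from +118.2° to -133.4°: ((-133.4 − 118.2) mod 360) = 108.4°.
Offset of +30.4° east of the west edge: ((30.4 − 118.2) mod 360) = 272.2°.
272.2° > 108.4° ⇒ outside.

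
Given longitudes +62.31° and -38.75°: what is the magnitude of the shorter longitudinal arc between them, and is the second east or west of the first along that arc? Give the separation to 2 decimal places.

101.06° west

Raw difference: -38.75 − 62.31 = -101.06°.
Normalise into (−180°, 180°]: -101.06° stays -101.06°.
Negative ⇒ the second point lies to the west; separation 101.06°.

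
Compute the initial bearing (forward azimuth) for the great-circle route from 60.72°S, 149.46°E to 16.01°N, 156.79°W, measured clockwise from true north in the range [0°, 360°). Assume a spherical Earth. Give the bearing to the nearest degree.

51°

Δλ = -156.79 − 149.46 = -306.25°; wrapped into (−180°, 180°]: 53.75°.
θ = atan2( sin Δλ · cos φ₂ , cos φ₁ · sin φ₂ − sin φ₁ · cos φ₂ · cos Δλ )
  = atan2(0.77517, 0.63065) = 50.869° → normalised to [0°, 360°): 50.869°.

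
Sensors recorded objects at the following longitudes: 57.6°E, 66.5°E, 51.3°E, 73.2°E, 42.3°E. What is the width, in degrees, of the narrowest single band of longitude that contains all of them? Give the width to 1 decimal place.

Sort the longitudes: +42.3°, +51.3°, +57.6°, +66.5°, +73.2°.
Eastward gaps between consecutive values (wrapping around): 9.0°, 6.3°, 8.9°, 6.7°, 329.1°.
Largest gap = 329.1° ⇒ minimal covering band is its complement: 360° − 329.1° = 30.9°.
Band runs from +42.3° eastward to +73.2°.

30.9°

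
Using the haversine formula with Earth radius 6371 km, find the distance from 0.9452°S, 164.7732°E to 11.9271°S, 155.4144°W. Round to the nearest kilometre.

Δλ = -155.4144 − 164.7732 = -320.1876°; wrapped into (−180°, 180°]: 39.8124°.
Δφ = -11.9271 − -0.9452 = -10.9819°.
a = sin²(Δφ/2) + cos φ₁ · cos φ₂ · sin²(Δλ/2) = 0.122566.
c = 2·atan2(√a, √(1−a)) = 0.71534 rad → d = 6371·c ≈ 4557.45 km.

4557 km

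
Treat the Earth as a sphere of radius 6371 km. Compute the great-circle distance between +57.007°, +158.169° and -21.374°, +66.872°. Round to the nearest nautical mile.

6514 nmi

Δλ = 66.872 − 158.169 = -91.297°.
Δφ = -21.374 − 57.007 = -78.381°.
a = sin²(Δφ/2) + cos φ₁ · cos φ₂ · sin²(Δλ/2) = 0.658580.
c = 2·atan2(√a, √(1−a)) = 1.89353 rad → d = 6371·c ≈ 12063.67 km ≈ 6513.86 nmi.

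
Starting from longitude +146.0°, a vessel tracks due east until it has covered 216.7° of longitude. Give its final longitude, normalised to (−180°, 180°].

+2.7°

Start at +146.0°; shift +216.7° → +362.7°.
+362.7° lies outside (−180°, 180°]; subtract 360° → +2.7°.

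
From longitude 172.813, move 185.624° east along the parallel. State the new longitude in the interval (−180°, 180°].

-1.563°

Start at +172.813°; shift +185.624° → +358.437°.
+358.437° lies outside (−180°, 180°]; subtract 360° → -1.563°.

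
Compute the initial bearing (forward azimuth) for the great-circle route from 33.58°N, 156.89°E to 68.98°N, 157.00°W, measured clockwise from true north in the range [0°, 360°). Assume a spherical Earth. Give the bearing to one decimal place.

22.0°

Δλ = -157.00 − 156.89 = -313.89°; wrapped into (−180°, 180°]: 46.11°.
θ = atan2( sin Δλ · cos φ₂ , cos φ₁ · sin φ₂ − sin φ₁ · cos φ₂ · cos Δλ )
  = atan2(0.25850, 0.64013) = 21.990° → normalised to [0°, 360°): 21.990°.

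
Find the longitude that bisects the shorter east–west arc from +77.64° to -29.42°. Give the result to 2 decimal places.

Signed shortest Δλ from +77.64° to -29.42° is -107.06°.
Midpoint longitude = +77.64° + (-107.06°)/2 = +77.64° − 53.53° = +24.11°.

+24.11°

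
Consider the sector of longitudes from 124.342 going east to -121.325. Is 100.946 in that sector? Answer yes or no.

No

Band width going east from +124.342° to -121.325°: ((-121.325 − 124.342) mod 360) = 114.333°.
Offset of +100.946° east of the west edge: ((100.946 − 124.342) mod 360) = 336.604°.
336.604° > 114.333° ⇒ outside.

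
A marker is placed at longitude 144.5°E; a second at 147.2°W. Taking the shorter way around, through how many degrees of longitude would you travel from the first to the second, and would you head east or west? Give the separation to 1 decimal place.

Raw difference: -147.2 − 144.5 = -291.7°.
Normalise into (−180°, 180°]: -291.7° + 360° = 68.3°.
Positive ⇒ the second point lies to the east; separation 68.3°.

68.3° east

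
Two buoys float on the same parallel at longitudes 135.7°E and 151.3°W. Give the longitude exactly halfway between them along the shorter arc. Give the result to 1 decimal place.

172.2°E

Signed shortest Δλ from +135.7° to -151.3° is +73.0°.
Midpoint longitude = +135.7° + (+73.0°)/2 = +135.7° + 36.5° = +172.2°.
(The naïve average (+135.7 + -151.3)/2 = -7.8° is on the wrong side of the globe.)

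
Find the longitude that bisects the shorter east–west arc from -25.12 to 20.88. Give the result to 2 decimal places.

Signed shortest Δλ from -25.12° to +20.88° is +46.00°.
Midpoint longitude = -25.12° + (+46.00°)/2 = -25.12° + 23.00° = -2.12°.

-2.12°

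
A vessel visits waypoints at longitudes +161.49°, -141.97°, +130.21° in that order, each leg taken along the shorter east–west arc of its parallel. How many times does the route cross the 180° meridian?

Leg 1: +161.49° → -141.97°, shortest Δλ = 56.54° (east) — crosses 180°.
Leg 2: -141.97° → +130.21°, shortest Δλ = -87.82° (west) — crosses 180°.
Total crossings: 2.

2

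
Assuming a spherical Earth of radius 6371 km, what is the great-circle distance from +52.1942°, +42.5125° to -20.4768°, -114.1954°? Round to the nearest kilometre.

Δλ = -114.1954 − 42.5125 = -156.7079°.
Δφ = -20.4768 − 52.1942 = -72.6710°.
a = sin²(Δφ/2) + cos φ₁ · cos φ₂ · sin²(Δλ/2) = 0.901925.
c = 2·atan2(√a, √(1−a)) = 2.50454 rad → d = 6371·c ≈ 15956.40 km.

15956 km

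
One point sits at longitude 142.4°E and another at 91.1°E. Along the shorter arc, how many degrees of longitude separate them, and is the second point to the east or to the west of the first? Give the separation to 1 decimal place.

Raw difference: 91.1 − 142.4 = -51.3°.
Normalise into (−180°, 180°]: -51.3° stays -51.3°.
Negative ⇒ the second point lies to the west; separation 51.3°.

51.3° west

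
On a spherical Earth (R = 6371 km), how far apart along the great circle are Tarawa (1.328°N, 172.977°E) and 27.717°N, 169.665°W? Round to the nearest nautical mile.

1872 nmi

Δλ = -169.665 − 172.977 = -342.642°; wrapped into (−180°, 180°]: 17.358°.
Δφ = 27.717 − 1.328 = 26.389°.
a = sin²(Δφ/2) + cos φ₁ · cos φ₂ · sin²(Δλ/2) = 0.072254.
c = 2·atan2(√a, √(1−a)) = 0.54429 rad → d = 6371·c ≈ 3467.70 km ≈ 1872.41 nmi.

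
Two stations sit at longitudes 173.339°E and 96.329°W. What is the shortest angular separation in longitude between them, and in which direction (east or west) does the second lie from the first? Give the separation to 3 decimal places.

Raw difference: -96.329 − 173.339 = -269.668°.
Normalise into (−180°, 180°]: -269.668° + 360° = 90.332°.
Positive ⇒ the second point lies to the east; separation 90.332°.

90.332° east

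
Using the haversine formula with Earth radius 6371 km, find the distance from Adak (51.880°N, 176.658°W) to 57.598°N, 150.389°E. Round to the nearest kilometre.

2184 km

Δλ = 150.389 − -176.658 = 327.047°; wrapped into (−180°, 180°]: -32.953°.
Δφ = 57.598 − 51.880 = 5.718°.
a = sin²(Δφ/2) + cos φ₁ · cos φ₂ · sin²(Δλ/2) = 0.029097.
c = 2·atan2(√a, √(1−a)) = 0.34283 rad → d = 6371·c ≈ 2184.19 km.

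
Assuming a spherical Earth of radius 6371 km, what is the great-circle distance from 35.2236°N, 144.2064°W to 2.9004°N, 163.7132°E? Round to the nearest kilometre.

Δλ = 163.7132 − -144.2064 = 307.9196°; wrapped into (−180°, 180°]: -52.0804°.
Δφ = 2.9004 − 35.2236 = -32.3232°.
a = sin²(Δφ/2) + cos φ₁ · cos φ₂ · sin²(Δλ/2) = 0.234712.
c = 2·atan2(√a, √(1−a)) = 1.01152 rad → d = 6371·c ≈ 6444.37 km.

6444 km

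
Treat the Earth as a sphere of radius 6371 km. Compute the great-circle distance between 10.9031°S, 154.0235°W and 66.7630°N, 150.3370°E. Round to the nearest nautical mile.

Δλ = 150.3370 − -154.0235 = 304.3605°; wrapped into (−180°, 180°]: -55.6395°.
Δφ = 66.7630 − -10.9031 = 77.6661°.
a = sin²(Δφ/2) + cos φ₁ · cos φ₂ · sin²(Δλ/2) = 0.477575.
c = 2·atan2(√a, √(1−a)) = 1.52593 rad → d = 6371·c ≈ 9721.71 km ≈ 5249.30 nmi.

5249 nmi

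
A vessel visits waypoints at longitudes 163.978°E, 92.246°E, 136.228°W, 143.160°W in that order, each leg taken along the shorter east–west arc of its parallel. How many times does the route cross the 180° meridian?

1

Leg 1: +163.978° → +92.246°, shortest Δλ = -71.732° (west) — does not cross 180°.
Leg 2: +92.246° → -136.228°, shortest Δλ = 131.526° (east) — crosses 180°.
Leg 3: -136.228° → -143.160°, shortest Δλ = -6.932° (west) — does not cross 180°.
Total crossings: 1.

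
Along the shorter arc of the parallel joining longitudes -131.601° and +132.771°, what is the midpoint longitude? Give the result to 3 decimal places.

-179.415°

Signed shortest Δλ from -131.601° to +132.771° is -95.628°.
Midpoint longitude = -131.601° + (-95.628°)/2 = -131.601° − 47.814° = -179.415°.
(The naïve average (-131.601 + +132.771)/2 = 0.585° is on the wrong side of the globe.)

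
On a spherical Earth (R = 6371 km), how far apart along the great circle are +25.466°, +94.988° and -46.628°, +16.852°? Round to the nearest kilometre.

11194 km

Δλ = 16.852 − 94.988 = -78.136°.
Δφ = -46.628 − 25.466 = -72.094°.
a = sin²(Δφ/2) + cos φ₁ · cos φ₂ · sin²(Δλ/2) = 0.592543.
c = 2·atan2(√a, √(1−a)) = 1.75696 rad → d = 6371·c ≈ 11193.57 km.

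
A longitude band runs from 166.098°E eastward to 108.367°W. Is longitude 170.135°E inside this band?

Yes

Band width going east from +166.098° to -108.367°: ((-108.367 − 166.098) mod 360) = 85.535°.
Offset of +170.135° east of the west edge: ((170.135 − 166.098) mod 360) = 4.037°.
4.037° ≤ 85.535° ⇒ inside.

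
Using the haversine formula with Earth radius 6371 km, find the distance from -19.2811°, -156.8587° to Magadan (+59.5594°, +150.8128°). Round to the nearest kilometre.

9959 km

Δλ = 150.8128 − -156.8587 = 307.6715°; wrapped into (−180°, 180°]: -52.3285°.
Δφ = 59.5594 − -19.2811 = 78.8405°.
a = sin²(Δφ/2) + cos φ₁ · cos φ₂ · sin²(Δλ/2) = 0.496213.
c = 2·atan2(√a, √(1−a)) = 1.56322 rad → d = 6371·c ≈ 9959.29 km.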